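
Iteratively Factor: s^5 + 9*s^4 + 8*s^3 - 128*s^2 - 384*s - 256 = (s + 4)*(s^4 + 5*s^3 - 12*s^2 - 80*s - 64) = (s - 4)*(s + 4)*(s^3 + 9*s^2 + 24*s + 16) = (s - 4)*(s + 4)^2*(s^2 + 5*s + 4) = (s - 4)*(s + 1)*(s + 4)^2*(s + 4)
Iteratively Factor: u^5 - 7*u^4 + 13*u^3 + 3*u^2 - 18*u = (u)*(u^4 - 7*u^3 + 13*u^2 + 3*u - 18) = u*(u - 3)*(u^3 - 4*u^2 + u + 6) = u*(u - 3)^2*(u^2 - u - 2) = u*(u - 3)^2*(u - 2)*(u + 1)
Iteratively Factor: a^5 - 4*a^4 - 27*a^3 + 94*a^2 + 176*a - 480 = (a + 4)*(a^4 - 8*a^3 + 5*a^2 + 74*a - 120) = (a - 2)*(a + 4)*(a^3 - 6*a^2 - 7*a + 60) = (a - 2)*(a + 3)*(a + 4)*(a^2 - 9*a + 20) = (a - 5)*(a - 2)*(a + 3)*(a + 4)*(a - 4)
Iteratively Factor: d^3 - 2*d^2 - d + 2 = (d + 1)*(d^2 - 3*d + 2) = (d - 2)*(d + 1)*(d - 1)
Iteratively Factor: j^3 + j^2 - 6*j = (j)*(j^2 + j - 6) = j*(j - 2)*(j + 3)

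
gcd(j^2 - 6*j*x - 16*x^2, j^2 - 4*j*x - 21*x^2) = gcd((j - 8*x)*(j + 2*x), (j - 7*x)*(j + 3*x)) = 1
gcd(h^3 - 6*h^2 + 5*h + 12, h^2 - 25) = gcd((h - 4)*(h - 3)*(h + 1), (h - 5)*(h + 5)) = 1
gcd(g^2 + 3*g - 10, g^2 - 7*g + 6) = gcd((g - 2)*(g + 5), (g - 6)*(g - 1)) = 1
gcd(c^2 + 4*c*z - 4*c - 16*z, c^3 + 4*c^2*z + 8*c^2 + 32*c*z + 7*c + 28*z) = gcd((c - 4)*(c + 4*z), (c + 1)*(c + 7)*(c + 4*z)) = c + 4*z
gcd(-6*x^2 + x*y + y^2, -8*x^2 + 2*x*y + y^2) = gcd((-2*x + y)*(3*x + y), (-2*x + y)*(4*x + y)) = 2*x - y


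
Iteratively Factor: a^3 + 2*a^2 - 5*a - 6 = (a - 2)*(a^2 + 4*a + 3) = (a - 2)*(a + 1)*(a + 3)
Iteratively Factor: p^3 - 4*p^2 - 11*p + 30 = (p - 5)*(p^2 + p - 6) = (p - 5)*(p - 2)*(p + 3)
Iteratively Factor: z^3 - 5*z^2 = (z)*(z^2 - 5*z) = z^2*(z - 5)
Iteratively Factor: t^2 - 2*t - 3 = (t - 3)*(t + 1)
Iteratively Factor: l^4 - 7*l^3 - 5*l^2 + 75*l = (l)*(l^3 - 7*l^2 - 5*l + 75) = l*(l - 5)*(l^2 - 2*l - 15) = l*(l - 5)*(l + 3)*(l - 5)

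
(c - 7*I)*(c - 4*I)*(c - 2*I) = c^3 - 13*I*c^2 - 50*c + 56*I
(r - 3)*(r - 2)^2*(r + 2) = r^4 - 5*r^3 + 2*r^2 + 20*r - 24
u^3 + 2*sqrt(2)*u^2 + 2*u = u*(u + sqrt(2))^2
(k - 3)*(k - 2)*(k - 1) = k^3 - 6*k^2 + 11*k - 6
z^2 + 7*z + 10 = (z + 2)*(z + 5)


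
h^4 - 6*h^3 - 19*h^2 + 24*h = h*(h - 8)*(h - 1)*(h + 3)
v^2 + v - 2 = (v - 1)*(v + 2)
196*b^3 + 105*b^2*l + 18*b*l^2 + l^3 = (4*b + l)*(7*b + l)^2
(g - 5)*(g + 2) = g^2 - 3*g - 10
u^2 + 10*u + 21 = (u + 3)*(u + 7)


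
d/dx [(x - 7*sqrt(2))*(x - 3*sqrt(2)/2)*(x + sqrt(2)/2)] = 3*x^2 - 16*sqrt(2)*x + 25/2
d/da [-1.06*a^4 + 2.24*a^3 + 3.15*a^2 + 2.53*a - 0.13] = -4.24*a^3 + 6.72*a^2 + 6.3*a + 2.53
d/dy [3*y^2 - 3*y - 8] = 6*y - 3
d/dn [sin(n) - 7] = cos(n)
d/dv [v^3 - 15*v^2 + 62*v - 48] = 3*v^2 - 30*v + 62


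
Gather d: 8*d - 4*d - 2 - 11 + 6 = 4*d - 7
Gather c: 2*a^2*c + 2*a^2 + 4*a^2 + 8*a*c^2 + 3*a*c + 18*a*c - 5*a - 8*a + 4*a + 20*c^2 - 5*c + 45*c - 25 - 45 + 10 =6*a^2 - 9*a + c^2*(8*a + 20) + c*(2*a^2 + 21*a + 40) - 60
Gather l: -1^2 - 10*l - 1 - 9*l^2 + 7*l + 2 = -9*l^2 - 3*l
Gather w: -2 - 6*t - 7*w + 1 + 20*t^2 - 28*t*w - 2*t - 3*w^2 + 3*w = 20*t^2 - 8*t - 3*w^2 + w*(-28*t - 4) - 1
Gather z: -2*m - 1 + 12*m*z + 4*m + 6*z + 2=2*m + z*(12*m + 6) + 1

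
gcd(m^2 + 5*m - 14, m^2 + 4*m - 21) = m + 7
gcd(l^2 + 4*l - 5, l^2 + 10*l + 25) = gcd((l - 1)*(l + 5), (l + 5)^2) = l + 5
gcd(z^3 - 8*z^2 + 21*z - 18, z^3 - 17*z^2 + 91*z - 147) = z - 3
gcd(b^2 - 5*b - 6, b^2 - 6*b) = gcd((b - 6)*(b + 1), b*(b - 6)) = b - 6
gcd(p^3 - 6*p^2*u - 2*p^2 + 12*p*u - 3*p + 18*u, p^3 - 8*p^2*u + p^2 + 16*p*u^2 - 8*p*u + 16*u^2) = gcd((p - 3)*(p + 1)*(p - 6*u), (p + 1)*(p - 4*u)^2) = p + 1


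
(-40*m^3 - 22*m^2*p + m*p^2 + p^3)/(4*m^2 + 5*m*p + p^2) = (-10*m^2 - 3*m*p + p^2)/(m + p)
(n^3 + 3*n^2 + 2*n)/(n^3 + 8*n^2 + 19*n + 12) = n*(n + 2)/(n^2 + 7*n + 12)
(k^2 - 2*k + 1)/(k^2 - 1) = (k - 1)/(k + 1)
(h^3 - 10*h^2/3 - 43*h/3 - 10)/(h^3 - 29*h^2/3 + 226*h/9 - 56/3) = 3*(3*h^2 + 8*h + 5)/(9*h^2 - 33*h + 28)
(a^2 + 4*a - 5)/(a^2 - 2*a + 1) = (a + 5)/(a - 1)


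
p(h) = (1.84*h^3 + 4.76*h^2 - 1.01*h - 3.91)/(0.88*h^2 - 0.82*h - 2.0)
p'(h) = (0.82 - 1.76*h)*(1.84*h^3 + 4.76*h^2 - 1.01*h - 3.91)/(0.88*h^2 - 0.82*h - 2.0)^2 + (5.52*h^2 + 9.52*h - 1.01)/(0.88*h^2 - 0.82*h - 2.0) = (1.6192*h^4 - 3.0176*h^3 - 14.0544*h^2 - 12.1584*h - 1.1862)/(0.7744*h^4 - 1.4432*h^3 - 2.8476*h^2 + 3.28*h + 4.0)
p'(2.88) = -13.15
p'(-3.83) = 1.81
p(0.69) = 0.81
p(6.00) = 22.57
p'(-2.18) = 1.67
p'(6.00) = 1.41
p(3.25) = 22.95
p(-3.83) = -2.39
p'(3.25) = -5.23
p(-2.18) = 0.47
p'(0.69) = -3.66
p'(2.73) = -20.55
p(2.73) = 28.55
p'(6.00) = 1.41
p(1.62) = -14.49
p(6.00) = 22.57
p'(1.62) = -57.26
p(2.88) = 26.08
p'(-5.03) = 1.89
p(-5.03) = -4.62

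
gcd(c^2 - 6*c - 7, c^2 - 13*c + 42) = c - 7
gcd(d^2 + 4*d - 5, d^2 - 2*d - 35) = d + 5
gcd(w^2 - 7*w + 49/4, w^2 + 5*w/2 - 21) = w - 7/2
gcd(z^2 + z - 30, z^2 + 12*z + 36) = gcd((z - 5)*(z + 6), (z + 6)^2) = z + 6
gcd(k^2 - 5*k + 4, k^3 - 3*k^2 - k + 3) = k - 1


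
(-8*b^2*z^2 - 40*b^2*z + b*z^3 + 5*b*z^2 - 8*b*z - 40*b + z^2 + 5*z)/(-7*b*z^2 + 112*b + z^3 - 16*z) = (8*b^2*z^2 + 40*b^2*z - b*z^3 - 5*b*z^2 + 8*b*z + 40*b - z^2 - 5*z)/(7*b*z^2 - 112*b - z^3 + 16*z)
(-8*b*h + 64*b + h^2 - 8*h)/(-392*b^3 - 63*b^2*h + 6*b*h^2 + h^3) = (h - 8)/(49*b^2 + 14*b*h + h^2)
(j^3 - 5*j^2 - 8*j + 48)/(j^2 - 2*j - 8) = (j^2 - j - 12)/(j + 2)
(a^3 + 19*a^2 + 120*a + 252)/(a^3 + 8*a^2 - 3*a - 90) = (a^2 + 13*a + 42)/(a^2 + 2*a - 15)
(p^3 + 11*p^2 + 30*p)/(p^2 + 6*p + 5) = p*(p + 6)/(p + 1)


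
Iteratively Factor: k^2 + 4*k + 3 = (k + 3)*(k + 1)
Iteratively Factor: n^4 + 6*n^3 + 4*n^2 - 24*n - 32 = (n + 2)*(n^3 + 4*n^2 - 4*n - 16) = (n + 2)*(n + 4)*(n^2 - 4) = (n + 2)^2*(n + 4)*(n - 2)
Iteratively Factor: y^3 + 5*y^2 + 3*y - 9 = (y - 1)*(y^2 + 6*y + 9) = (y - 1)*(y + 3)*(y + 3)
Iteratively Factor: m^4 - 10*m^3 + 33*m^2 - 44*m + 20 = (m - 1)*(m^3 - 9*m^2 + 24*m - 20) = (m - 5)*(m - 1)*(m^2 - 4*m + 4) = (m - 5)*(m - 2)*(m - 1)*(m - 2)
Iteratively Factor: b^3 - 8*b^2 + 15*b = (b)*(b^2 - 8*b + 15) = b*(b - 3)*(b - 5)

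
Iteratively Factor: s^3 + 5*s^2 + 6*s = (s + 3)*(s^2 + 2*s) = s*(s + 3)*(s + 2)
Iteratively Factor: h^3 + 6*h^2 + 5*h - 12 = (h + 3)*(h^2 + 3*h - 4) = (h + 3)*(h + 4)*(h - 1)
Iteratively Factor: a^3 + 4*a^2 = (a + 4)*(a^2) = a*(a + 4)*(a)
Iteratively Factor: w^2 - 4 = (w - 2)*(w + 2)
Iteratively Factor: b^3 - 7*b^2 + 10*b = (b - 2)*(b^2 - 5*b) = (b - 5)*(b - 2)*(b)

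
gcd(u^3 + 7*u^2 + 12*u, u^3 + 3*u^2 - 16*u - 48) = u^2 + 7*u + 12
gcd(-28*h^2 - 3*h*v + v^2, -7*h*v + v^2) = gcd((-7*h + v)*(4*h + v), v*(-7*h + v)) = -7*h + v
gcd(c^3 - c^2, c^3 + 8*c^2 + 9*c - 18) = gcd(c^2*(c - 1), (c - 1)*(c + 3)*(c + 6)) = c - 1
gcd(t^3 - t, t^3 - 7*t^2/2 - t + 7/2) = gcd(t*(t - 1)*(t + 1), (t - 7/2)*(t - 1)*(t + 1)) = t^2 - 1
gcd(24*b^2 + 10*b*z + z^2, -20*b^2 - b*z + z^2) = 4*b + z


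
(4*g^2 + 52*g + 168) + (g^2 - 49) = 5*g^2 + 52*g + 119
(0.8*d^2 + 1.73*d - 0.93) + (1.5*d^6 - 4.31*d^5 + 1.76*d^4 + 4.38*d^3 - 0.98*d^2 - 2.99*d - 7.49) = 1.5*d^6 - 4.31*d^5 + 1.76*d^4 + 4.38*d^3 - 0.18*d^2 - 1.26*d - 8.42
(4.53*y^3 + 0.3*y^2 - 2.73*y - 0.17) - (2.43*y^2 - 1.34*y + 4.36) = 4.53*y^3 - 2.13*y^2 - 1.39*y - 4.53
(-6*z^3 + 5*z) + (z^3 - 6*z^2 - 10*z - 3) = -5*z^3 - 6*z^2 - 5*z - 3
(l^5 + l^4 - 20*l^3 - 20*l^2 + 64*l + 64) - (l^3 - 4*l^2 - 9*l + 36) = l^5 + l^4 - 21*l^3 - 16*l^2 + 73*l + 28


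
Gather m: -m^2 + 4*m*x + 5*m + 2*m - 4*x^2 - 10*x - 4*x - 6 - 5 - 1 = -m^2 + m*(4*x + 7) - 4*x^2 - 14*x - 12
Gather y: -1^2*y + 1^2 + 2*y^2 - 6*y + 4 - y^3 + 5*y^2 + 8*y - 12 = -y^3 + 7*y^2 + y - 7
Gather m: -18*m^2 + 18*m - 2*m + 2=-18*m^2 + 16*m + 2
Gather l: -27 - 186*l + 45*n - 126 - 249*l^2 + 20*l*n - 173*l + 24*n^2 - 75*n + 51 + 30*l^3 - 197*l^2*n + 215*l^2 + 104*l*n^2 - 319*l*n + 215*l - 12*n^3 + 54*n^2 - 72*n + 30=30*l^3 + l^2*(-197*n - 34) + l*(104*n^2 - 299*n - 144) - 12*n^3 + 78*n^2 - 102*n - 72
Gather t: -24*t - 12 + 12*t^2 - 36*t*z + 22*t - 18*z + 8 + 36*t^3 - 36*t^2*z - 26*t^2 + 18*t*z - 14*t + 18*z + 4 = 36*t^3 + t^2*(-36*z - 14) + t*(-18*z - 16)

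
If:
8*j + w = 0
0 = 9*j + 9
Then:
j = -1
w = 8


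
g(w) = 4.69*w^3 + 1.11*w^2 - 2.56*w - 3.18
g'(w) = 14.07*w^2 + 2.22*w - 2.56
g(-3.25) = -144.13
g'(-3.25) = 138.84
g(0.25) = -3.68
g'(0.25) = -1.13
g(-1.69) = -18.32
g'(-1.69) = 33.87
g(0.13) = -3.48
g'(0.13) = -2.03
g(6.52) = 1327.23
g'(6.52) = 610.04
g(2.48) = 68.83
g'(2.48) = 89.48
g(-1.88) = -25.61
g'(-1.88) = 43.00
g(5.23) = 684.72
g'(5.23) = 393.91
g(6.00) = 1034.46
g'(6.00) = 517.28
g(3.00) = 125.76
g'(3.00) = 130.73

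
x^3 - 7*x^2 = x^2*(x - 7)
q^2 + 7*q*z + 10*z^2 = (q + 2*z)*(q + 5*z)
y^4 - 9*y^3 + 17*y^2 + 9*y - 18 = (y - 6)*(y - 3)*(y - 1)*(y + 1)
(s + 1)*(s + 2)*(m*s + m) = m*s^3 + 4*m*s^2 + 5*m*s + 2*m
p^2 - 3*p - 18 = (p - 6)*(p + 3)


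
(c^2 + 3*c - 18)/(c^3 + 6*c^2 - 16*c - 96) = (c - 3)/(c^2 - 16)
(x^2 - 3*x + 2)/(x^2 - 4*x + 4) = (x - 1)/(x - 2)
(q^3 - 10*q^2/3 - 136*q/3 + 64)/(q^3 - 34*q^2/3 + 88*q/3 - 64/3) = (q + 6)/(q - 2)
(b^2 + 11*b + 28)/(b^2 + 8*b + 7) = (b + 4)/(b + 1)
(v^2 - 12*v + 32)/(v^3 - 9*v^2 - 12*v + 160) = (v - 4)/(v^2 - v - 20)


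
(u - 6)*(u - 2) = u^2 - 8*u + 12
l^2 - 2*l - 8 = (l - 4)*(l + 2)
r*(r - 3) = r^2 - 3*r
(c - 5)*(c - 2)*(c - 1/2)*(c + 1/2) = c^4 - 7*c^3 + 39*c^2/4 + 7*c/4 - 5/2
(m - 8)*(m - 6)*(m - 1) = m^3 - 15*m^2 + 62*m - 48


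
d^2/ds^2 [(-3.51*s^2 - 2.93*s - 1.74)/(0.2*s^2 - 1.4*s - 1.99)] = (-2.22044604925031e-16*s^4 - 2.2*s^3 - 8.79948*s^2 - 4.07364*s - 19.679782)/(0.008*s^6 - 0.168*s^5 + 0.9372*s^4 + 0.5992*s^3 - 9.32514*s^2 - 16.63242*s - 7.880599)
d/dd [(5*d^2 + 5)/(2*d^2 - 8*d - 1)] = 10*(-4*d^2 - 3*d + 4)/(4*d^4 - 32*d^3 + 60*d^2 + 16*d + 1)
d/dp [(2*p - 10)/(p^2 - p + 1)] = 2*(p^2 - p - (p - 5)*(2*p - 1) + 1)/(p^2 - p + 1)^2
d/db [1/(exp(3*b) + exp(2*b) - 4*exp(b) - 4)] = (-3*exp(2*b) - 2*exp(b) + 4)*exp(b)/(exp(3*b) + exp(2*b) - 4*exp(b) - 4)^2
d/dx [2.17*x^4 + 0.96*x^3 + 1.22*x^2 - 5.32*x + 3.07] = 8.68*x^3 + 2.88*x^2 + 2.44*x - 5.32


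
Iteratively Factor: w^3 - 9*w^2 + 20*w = (w - 4)*(w^2 - 5*w) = (w - 5)*(w - 4)*(w)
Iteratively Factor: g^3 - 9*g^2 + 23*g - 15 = (g - 5)*(g^2 - 4*g + 3) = (g - 5)*(g - 3)*(g - 1)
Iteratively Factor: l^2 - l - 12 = (l + 3)*(l - 4)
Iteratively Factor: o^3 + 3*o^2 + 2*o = (o + 1)*(o^2 + 2*o) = o*(o + 1)*(o + 2)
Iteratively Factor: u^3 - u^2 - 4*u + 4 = (u + 2)*(u^2 - 3*u + 2) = (u - 1)*(u + 2)*(u - 2)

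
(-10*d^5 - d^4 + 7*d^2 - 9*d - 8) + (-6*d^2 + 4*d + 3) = -10*d^5 - d^4 + d^2 - 5*d - 5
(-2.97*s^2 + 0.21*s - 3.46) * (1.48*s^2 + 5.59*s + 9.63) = -4.3956*s^4 - 16.2915*s^3 - 32.548*s^2 - 17.3191*s - 33.3198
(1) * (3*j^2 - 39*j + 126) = 3*j^2 - 39*j + 126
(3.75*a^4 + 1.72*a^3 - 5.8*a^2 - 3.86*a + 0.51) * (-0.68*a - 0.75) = -2.55*a^5 - 3.9821*a^4 + 2.654*a^3 + 6.9748*a^2 + 2.5482*a - 0.3825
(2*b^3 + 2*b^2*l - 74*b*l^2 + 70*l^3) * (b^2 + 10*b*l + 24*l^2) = 2*b^5 + 22*b^4*l - 6*b^3*l^2 - 622*b^2*l^3 - 1076*b*l^4 + 1680*l^5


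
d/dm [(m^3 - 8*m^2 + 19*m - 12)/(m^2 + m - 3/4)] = 4*(4*m^4 + 8*m^3 - 117*m^2 + 144*m - 9)/(16*m^4 + 32*m^3 - 8*m^2 - 24*m + 9)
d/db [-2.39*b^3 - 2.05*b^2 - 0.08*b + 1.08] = -7.17*b^2 - 4.1*b - 0.08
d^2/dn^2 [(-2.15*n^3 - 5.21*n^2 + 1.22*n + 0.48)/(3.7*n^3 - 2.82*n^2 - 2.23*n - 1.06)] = (-187.516*n^6 - 6.22709999999984*n^5 - 356.63634*n^4 - 269.670202*n^3 + 119.507484*n^2 - 6.96885600000001*n - 15.571232)/(50.653*n^9 - 115.8174*n^8 - 3.31446*n^7 + 73.646952*n^6 + 68.357874*n^5 - 14.883006*n^4 - 38.613103*n^3 - 25.319478*n^2 - 7.516884*n - 1.191016)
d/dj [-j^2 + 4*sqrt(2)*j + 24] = -2*j + 4*sqrt(2)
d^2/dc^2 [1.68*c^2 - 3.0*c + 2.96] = 3.36000000000000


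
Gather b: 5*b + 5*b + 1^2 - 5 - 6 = 10*b - 10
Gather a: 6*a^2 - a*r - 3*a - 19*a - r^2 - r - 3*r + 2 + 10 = 6*a^2 + a*(-r - 22) - r^2 - 4*r + 12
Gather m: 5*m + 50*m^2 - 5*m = 50*m^2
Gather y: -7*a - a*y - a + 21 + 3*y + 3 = -8*a + y*(3 - a) + 24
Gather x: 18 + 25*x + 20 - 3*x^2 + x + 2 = -3*x^2 + 26*x + 40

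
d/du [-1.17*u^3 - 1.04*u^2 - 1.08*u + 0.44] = -3.51*u^2 - 2.08*u - 1.08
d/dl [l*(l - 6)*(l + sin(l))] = l*(l - 6)*(cos(l) + 1) + l*(l + sin(l)) + (l - 6)*(l + sin(l))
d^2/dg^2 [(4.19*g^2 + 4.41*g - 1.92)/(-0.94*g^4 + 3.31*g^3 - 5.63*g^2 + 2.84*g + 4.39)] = (-22.213704*g^8 + 31.460484*g^7 + 206.007142*g^6 - 743.374146*g^5 + 679.134558*g^4 - 435.207095999999*g^3 + 716.14029*g^2 - 1005.568974*g + 74.344226)/(0.830584*g^12 - 8.774148*g^11 + 45.820206*g^10 - 148.896055*g^9 + 315.815031*g^8 - 416.321001*g^7 + 235.055666*g^6 + 211.02207*g^5 - 474.479403*g^4 + 206.877271*g^3 + 219.281817*g^2 - 164.198292*g - 84.604519)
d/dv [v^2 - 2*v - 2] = 2*v - 2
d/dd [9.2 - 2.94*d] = -2.94000000000000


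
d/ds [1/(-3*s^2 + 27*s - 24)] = (2*s - 9)/(3*(s^2 - 9*s + 8)^2)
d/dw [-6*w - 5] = -6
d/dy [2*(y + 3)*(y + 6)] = 4*y + 18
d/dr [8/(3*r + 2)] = -24/(3*r + 2)^2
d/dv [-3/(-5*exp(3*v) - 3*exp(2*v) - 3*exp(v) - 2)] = (-45*exp(2*v) - 18*exp(v) - 9)*exp(v)/(5*exp(3*v) + 3*exp(2*v) + 3*exp(v) + 2)^2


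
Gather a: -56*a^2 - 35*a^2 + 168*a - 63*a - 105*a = -91*a^2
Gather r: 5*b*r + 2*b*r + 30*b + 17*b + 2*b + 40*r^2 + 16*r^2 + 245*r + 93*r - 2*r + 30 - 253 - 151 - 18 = 49*b + 56*r^2 + r*(7*b + 336) - 392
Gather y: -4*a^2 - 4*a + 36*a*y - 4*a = -4*a^2 + 36*a*y - 8*a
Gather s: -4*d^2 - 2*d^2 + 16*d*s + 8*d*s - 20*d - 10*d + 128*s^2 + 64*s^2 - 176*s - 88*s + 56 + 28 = -6*d^2 - 30*d + 192*s^2 + s*(24*d - 264) + 84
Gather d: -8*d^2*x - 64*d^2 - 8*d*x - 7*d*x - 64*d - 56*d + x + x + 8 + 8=d^2*(-8*x - 64) + d*(-15*x - 120) + 2*x + 16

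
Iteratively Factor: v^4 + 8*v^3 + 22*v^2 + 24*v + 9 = (v + 3)*(v^3 + 5*v^2 + 7*v + 3) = (v + 3)^2*(v^2 + 2*v + 1) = (v + 1)*(v + 3)^2*(v + 1)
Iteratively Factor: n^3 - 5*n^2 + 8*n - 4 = (n - 2)*(n^2 - 3*n + 2) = (n - 2)^2*(n - 1)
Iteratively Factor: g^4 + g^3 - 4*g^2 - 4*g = (g + 2)*(g^3 - g^2 - 2*g) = g*(g + 2)*(g^2 - g - 2) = g*(g - 2)*(g + 2)*(g + 1)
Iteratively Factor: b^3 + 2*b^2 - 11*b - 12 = (b + 1)*(b^2 + b - 12) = (b + 1)*(b + 4)*(b - 3)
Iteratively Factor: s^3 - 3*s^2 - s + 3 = (s - 1)*(s^2 - 2*s - 3) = (s - 1)*(s + 1)*(s - 3)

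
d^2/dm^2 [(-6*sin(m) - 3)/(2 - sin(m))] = 15*(-2*sin(m) + cos(m)^2 + 1)/(sin(m) - 2)^3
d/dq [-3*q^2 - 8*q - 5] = -6*q - 8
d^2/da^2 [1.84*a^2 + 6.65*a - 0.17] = 3.68000000000000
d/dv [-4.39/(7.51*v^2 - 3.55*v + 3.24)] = (65.9378*v - 15.5845)/(7.51*v^2 - 3.55*v + 3.24)^2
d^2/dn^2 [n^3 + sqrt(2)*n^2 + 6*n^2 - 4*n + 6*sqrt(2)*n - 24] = 6*n + 2*sqrt(2) + 12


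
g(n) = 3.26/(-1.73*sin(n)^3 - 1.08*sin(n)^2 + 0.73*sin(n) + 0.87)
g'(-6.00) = 0.96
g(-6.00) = 3.42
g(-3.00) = 4.34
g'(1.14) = 17.45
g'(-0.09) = -4.51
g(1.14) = -4.97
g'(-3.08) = 4.07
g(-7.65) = 4.38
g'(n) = 3.26*(5.19*sin(n)^2*cos(n) + 2.16*sin(n)*cos(n) - 0.73*cos(n))/(-1.73*sin(n)^3 - 1.08*sin(n)^2 + 0.73*sin(n) + 0.87)^2 = (16.9194*sin(n)^2 + 7.0416*sin(n) - 2.3798)*cos(n)/(1.73*sin(n)^3 + 1.08*sin(n)^2 - 0.73*sin(n) - 0.87)^2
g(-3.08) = 3.97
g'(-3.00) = 5.34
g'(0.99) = 103.25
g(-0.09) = 4.09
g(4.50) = 4.40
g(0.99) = -11.42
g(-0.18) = 4.56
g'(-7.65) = 2.54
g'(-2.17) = -7.40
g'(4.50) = -2.66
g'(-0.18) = -5.97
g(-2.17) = 6.46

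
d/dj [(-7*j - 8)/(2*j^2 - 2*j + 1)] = (14*j^2 + 32*j - 23)/(4*j^4 - 8*j^3 + 8*j^2 - 4*j + 1)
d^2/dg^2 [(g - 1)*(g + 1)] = 2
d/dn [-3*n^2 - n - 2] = -6*n - 1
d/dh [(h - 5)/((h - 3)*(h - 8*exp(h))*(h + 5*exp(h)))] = ((5 - h)*(h - 8*exp(h))*(h + 5*exp(h)) - (h - 5)*(h - 3)*(h - 8*exp(h))*(5*exp(h) + 1) + (h - 5)*(h - 3)*(h + 5*exp(h))*(8*exp(h) - 1) + (h - 3)*(h - 8*exp(h))*(h + 5*exp(h)))/((h - 3)^2*(h - 8*exp(h))^2*(h + 5*exp(h))^2)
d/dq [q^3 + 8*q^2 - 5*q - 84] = 3*q^2 + 16*q - 5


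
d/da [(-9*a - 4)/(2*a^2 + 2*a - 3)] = (18*a^2 + 16*a + 35)/(4*a^4 + 8*a^3 - 8*a^2 - 12*a + 9)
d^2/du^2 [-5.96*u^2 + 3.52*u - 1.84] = -11.9200000000000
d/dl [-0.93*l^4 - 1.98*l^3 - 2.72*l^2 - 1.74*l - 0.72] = -3.72*l^3 - 5.94*l^2 - 5.44*l - 1.74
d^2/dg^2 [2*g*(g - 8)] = 4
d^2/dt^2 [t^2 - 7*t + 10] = 2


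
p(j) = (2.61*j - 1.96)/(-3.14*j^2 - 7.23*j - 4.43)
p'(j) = (2.61*j - 1.96)*(6.28*j + 7.23)/(-3.14*j^2 - 7.23*j - 4.43)^2 + 2.61/(-3.14*j^2 - 7.23*j - 4.43) = (8.1954*j^2 - 12.3088*j - 25.7331)/(9.8596*j^4 + 45.4044*j^3 + 80.0933*j^2 + 64.0578*j + 19.6249)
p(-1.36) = 13.61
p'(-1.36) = 37.60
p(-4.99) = 0.32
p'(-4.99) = 0.11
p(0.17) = 0.26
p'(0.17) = -0.83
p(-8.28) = 0.15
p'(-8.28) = 0.02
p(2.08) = -0.10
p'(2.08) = -0.01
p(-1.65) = 5.97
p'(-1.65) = 15.34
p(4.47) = -0.10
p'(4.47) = 0.01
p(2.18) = -0.11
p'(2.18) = -0.01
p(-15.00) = 0.07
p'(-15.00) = 0.01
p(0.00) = 0.44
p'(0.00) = -1.31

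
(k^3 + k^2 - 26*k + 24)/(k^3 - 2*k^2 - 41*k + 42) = (k - 4)/(k - 7)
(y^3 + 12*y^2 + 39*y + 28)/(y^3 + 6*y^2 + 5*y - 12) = (y^2 + 8*y + 7)/(y^2 + 2*y - 3)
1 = 1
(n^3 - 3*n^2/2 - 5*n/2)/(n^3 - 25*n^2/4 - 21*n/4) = 2*(-2*n^2 + 3*n + 5)/(-4*n^2 + 25*n + 21)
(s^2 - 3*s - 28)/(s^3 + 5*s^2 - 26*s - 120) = (s - 7)/(s^2 + s - 30)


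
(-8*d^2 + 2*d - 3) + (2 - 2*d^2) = -10*d^2 + 2*d - 1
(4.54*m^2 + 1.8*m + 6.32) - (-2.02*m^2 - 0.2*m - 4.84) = 6.56*m^2 + 2.0*m + 11.16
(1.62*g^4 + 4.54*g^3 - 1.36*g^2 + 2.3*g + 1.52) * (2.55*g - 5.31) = 4.131*g^5 + 2.9748*g^4 - 27.5754*g^3 + 13.0866*g^2 - 8.337*g - 8.0712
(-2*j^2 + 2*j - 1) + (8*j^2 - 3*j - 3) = 6*j^2 - j - 4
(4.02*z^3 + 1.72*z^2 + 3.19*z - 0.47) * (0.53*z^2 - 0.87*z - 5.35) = 2.1306*z^5 - 2.5858*z^4 - 21.3127*z^3 - 12.2264*z^2 - 16.6576*z + 2.5145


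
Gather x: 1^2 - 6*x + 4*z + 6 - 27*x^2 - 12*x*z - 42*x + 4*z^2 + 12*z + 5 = -27*x^2 + x*(-12*z - 48) + 4*z^2 + 16*z + 12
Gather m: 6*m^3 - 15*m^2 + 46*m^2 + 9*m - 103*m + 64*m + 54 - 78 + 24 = 6*m^3 + 31*m^2 - 30*m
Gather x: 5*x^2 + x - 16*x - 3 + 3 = 5*x^2 - 15*x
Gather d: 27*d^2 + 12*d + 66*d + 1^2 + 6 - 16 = 27*d^2 + 78*d - 9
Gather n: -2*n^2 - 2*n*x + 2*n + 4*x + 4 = -2*n^2 + n*(2 - 2*x) + 4*x + 4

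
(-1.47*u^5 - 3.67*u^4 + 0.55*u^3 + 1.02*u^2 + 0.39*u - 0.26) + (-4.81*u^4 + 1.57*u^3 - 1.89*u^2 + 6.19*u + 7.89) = -1.47*u^5 - 8.48*u^4 + 2.12*u^3 - 0.87*u^2 + 6.58*u + 7.63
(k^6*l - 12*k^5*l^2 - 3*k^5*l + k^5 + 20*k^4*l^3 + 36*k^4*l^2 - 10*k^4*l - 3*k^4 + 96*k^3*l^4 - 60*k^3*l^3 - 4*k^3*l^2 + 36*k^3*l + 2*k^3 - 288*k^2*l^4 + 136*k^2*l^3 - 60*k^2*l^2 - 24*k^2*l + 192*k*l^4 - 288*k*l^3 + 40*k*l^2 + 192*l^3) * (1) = k^6*l - 12*k^5*l^2 - 3*k^5*l + k^5 + 20*k^4*l^3 + 36*k^4*l^2 - 10*k^4*l - 3*k^4 + 96*k^3*l^4 - 60*k^3*l^3 - 4*k^3*l^2 + 36*k^3*l + 2*k^3 - 288*k^2*l^4 + 136*k^2*l^3 - 60*k^2*l^2 - 24*k^2*l + 192*k*l^4 - 288*k*l^3 + 40*k*l^2 + 192*l^3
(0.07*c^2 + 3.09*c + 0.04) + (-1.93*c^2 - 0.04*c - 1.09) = -1.86*c^2 + 3.05*c - 1.05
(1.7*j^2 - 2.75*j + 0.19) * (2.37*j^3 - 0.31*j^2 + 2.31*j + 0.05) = 4.029*j^5 - 7.0445*j^4 + 5.2298*j^3 - 6.3264*j^2 + 0.3014*j + 0.0095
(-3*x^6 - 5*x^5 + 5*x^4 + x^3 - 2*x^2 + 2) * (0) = 0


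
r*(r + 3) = r^2 + 3*r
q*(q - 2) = q^2 - 2*q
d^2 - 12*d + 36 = (d - 6)^2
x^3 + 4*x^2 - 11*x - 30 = (x - 3)*(x + 2)*(x + 5)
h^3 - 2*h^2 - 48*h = h*(h - 8)*(h + 6)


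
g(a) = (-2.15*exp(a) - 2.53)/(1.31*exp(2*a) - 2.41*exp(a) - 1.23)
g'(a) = (-2.15*exp(a) - 2.53)*(-2.62*exp(2*a) + 2.41*exp(a))/(1.31*exp(2*a) - 2.41*exp(a) - 1.23)^2 - 2.15*exp(a)/(1.31*exp(2*a) - 2.41*exp(a) - 1.23) = (2.8165*exp(2*a) + 6.6286*exp(a) - 3.4528)*exp(a)/(1.7161*exp(4*a) - 6.3142*exp(3*a) + 2.5855*exp(2*a) + 5.9286*exp(a) + 1.5129)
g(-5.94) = 2.05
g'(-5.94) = -0.01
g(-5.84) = 2.05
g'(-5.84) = -0.01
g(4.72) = -0.02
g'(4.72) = 0.02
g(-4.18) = 2.02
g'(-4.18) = -0.03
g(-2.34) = 1.89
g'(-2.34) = -0.13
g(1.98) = -0.36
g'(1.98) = 0.56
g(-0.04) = 1.97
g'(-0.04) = 0.97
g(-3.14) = 1.97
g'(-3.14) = -0.08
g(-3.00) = 1.96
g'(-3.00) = -0.09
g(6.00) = 0.00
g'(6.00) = 0.00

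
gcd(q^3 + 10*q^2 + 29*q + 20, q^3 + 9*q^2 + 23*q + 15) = q^2 + 6*q + 5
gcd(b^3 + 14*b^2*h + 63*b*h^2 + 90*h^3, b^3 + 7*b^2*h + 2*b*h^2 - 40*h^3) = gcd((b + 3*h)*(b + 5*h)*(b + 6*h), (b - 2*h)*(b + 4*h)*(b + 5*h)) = b + 5*h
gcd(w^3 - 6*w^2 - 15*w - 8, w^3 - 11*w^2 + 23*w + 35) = w + 1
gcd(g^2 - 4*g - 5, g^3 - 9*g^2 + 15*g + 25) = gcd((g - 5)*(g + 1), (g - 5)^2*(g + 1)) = g^2 - 4*g - 5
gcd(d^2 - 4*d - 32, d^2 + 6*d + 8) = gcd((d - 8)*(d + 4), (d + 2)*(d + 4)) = d + 4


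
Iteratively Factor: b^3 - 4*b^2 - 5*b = (b + 1)*(b^2 - 5*b) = b*(b + 1)*(b - 5)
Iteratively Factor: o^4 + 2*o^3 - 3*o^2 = (o)*(o^3 + 2*o^2 - 3*o) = o*(o - 1)*(o^2 + 3*o) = o^2*(o - 1)*(o + 3)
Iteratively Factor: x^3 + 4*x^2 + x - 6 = (x + 2)*(x^2 + 2*x - 3) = (x + 2)*(x + 3)*(x - 1)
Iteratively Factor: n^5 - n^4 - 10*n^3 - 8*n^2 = (n)*(n^4 - n^3 - 10*n^2 - 8*n) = n^2*(n^3 - n^2 - 10*n - 8) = n^2*(n + 1)*(n^2 - 2*n - 8) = n^2*(n - 4)*(n + 1)*(n + 2)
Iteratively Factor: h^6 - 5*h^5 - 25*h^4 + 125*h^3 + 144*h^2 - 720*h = (h - 3)*(h^5 - 2*h^4 - 31*h^3 + 32*h^2 + 240*h) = (h - 3)*(h + 4)*(h^4 - 6*h^3 - 7*h^2 + 60*h) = (h - 4)*(h - 3)*(h + 4)*(h^3 - 2*h^2 - 15*h) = h*(h - 4)*(h - 3)*(h + 4)*(h^2 - 2*h - 15) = h*(h - 4)*(h - 3)*(h + 3)*(h + 4)*(h - 5)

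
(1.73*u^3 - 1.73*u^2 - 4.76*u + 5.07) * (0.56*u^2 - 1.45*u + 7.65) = 0.9688*u^5 - 3.4773*u^4 + 13.0774*u^3 - 3.4933*u^2 - 43.7655*u + 38.7855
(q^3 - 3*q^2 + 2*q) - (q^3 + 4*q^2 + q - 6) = -7*q^2 + q + 6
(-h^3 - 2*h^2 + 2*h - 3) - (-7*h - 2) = -h^3 - 2*h^2 + 9*h - 1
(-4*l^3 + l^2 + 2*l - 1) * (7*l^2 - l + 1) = -28*l^5 + 11*l^4 + 9*l^3 - 8*l^2 + 3*l - 1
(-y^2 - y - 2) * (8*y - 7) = -8*y^3 - y^2 - 9*y + 14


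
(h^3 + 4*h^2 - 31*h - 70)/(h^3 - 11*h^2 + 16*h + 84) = (h^2 + 2*h - 35)/(h^2 - 13*h + 42)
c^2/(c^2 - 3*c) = c/(c - 3)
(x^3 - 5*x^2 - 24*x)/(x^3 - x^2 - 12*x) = (x - 8)/(x - 4)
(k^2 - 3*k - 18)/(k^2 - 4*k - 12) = (k + 3)/(k + 2)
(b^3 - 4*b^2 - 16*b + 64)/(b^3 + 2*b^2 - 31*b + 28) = (b^2 - 16)/(b^2 + 6*b - 7)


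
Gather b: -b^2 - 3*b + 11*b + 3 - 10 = -b^2 + 8*b - 7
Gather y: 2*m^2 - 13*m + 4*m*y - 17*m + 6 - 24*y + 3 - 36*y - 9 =2*m^2 - 30*m + y*(4*m - 60)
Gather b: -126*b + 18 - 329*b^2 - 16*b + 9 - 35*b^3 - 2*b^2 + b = -35*b^3 - 331*b^2 - 141*b + 27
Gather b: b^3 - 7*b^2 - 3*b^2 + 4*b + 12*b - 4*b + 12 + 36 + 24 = b^3 - 10*b^2 + 12*b + 72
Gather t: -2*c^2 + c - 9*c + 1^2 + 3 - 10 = -2*c^2 - 8*c - 6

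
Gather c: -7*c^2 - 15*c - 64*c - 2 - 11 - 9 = -7*c^2 - 79*c - 22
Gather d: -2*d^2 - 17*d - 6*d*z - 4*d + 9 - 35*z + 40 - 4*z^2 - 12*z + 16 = -2*d^2 + d*(-6*z - 21) - 4*z^2 - 47*z + 65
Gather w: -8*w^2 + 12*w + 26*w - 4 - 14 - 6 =-8*w^2 + 38*w - 24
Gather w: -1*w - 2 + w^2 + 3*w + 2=w^2 + 2*w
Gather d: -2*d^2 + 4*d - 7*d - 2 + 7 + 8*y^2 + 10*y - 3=-2*d^2 - 3*d + 8*y^2 + 10*y + 2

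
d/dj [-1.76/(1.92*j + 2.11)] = 3.3792/(1.92*j + 2.11)^2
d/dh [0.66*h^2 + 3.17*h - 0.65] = 1.32*h + 3.17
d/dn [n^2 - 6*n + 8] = 2*n - 6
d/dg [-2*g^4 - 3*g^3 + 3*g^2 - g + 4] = -8*g^3 - 9*g^2 + 6*g - 1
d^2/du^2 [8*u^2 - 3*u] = 16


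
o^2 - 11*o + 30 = (o - 6)*(o - 5)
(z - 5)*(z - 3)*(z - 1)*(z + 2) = z^4 - 7*z^3 + 5*z^2 + 31*z - 30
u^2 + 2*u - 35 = (u - 5)*(u + 7)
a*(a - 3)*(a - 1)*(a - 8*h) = a^4 - 8*a^3*h - 4*a^3 + 32*a^2*h + 3*a^2 - 24*a*h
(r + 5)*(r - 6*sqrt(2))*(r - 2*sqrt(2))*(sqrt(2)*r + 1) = sqrt(2)*r^4 - 15*r^3 + 5*sqrt(2)*r^3 - 75*r^2 + 16*sqrt(2)*r^2 + 24*r + 80*sqrt(2)*r + 120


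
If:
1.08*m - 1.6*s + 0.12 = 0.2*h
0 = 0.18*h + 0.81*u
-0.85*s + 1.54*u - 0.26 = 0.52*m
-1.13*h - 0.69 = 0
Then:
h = -0.61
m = -0.16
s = 0.04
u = 0.14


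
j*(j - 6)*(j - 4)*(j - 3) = j^4 - 13*j^3 + 54*j^2 - 72*j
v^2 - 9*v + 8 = (v - 8)*(v - 1)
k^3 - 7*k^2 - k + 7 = (k - 7)*(k - 1)*(k + 1)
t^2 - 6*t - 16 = (t - 8)*(t + 2)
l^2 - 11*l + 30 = (l - 6)*(l - 5)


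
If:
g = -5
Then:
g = -5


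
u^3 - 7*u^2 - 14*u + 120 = (u - 6)*(u - 5)*(u + 4)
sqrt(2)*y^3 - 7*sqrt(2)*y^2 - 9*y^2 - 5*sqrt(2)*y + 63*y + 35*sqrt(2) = (y - 7)*(y - 5*sqrt(2))*(sqrt(2)*y + 1)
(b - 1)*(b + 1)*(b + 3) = b^3 + 3*b^2 - b - 3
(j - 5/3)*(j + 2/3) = j^2 - j - 10/9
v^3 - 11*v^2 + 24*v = v*(v - 8)*(v - 3)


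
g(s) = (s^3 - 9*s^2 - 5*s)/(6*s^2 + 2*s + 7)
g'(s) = (-12*s - 2)*(s^3 - 9*s^2 - 5*s)/(6*s^2 + 2*s + 7)^2 + (3*s^2 - 18*s - 5)/(6*s^2 + 2*s + 7) = (6*s^4 + 4*s^3 + 33*s^2 - 126*s - 35)/(36*s^4 + 24*s^3 + 88*s^2 + 28*s + 49)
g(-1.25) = -0.70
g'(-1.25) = 0.94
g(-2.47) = -1.49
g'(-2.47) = 0.43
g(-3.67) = -1.89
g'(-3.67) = 0.27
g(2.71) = -1.06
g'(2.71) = 0.08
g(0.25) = -0.23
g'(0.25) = -1.04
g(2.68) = -1.06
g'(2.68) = 0.08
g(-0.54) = -0.01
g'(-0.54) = 0.72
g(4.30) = -0.86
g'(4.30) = 0.15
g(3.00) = -1.03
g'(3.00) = 0.11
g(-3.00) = -1.69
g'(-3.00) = 0.34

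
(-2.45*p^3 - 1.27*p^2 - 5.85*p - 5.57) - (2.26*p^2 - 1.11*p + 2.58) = -2.45*p^3 - 3.53*p^2 - 4.74*p - 8.15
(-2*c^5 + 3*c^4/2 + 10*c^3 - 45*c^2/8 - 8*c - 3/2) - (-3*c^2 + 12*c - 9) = -2*c^5 + 3*c^4/2 + 10*c^3 - 21*c^2/8 - 20*c + 15/2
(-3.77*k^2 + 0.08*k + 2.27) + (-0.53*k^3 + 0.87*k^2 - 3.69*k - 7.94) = -0.53*k^3 - 2.9*k^2 - 3.61*k - 5.67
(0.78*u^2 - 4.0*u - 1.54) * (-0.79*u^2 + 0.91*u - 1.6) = -0.6162*u^4 + 3.8698*u^3 - 3.6714*u^2 + 4.9986*u + 2.464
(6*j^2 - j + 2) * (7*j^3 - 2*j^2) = 42*j^5 - 19*j^4 + 16*j^3 - 4*j^2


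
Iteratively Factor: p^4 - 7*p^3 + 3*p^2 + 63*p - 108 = (p - 3)*(p^3 - 4*p^2 - 9*p + 36) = (p - 3)*(p + 3)*(p^2 - 7*p + 12) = (p - 4)*(p - 3)*(p + 3)*(p - 3)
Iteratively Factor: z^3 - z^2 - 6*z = (z + 2)*(z^2 - 3*z) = z*(z + 2)*(z - 3)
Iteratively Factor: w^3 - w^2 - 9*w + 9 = (w - 1)*(w^2 - 9) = (w - 1)*(w + 3)*(w - 3)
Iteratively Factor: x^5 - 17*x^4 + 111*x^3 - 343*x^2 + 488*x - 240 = (x - 4)*(x^4 - 13*x^3 + 59*x^2 - 107*x + 60) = (x - 4)*(x - 1)*(x^3 - 12*x^2 + 47*x - 60) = (x - 4)^2*(x - 1)*(x^2 - 8*x + 15) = (x - 5)*(x - 4)^2*(x - 1)*(x - 3)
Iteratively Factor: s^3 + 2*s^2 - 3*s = (s - 1)*(s^2 + 3*s) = s*(s - 1)*(s + 3)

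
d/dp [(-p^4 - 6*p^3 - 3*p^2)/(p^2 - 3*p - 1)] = p*(-2*p^4 + 3*p^3 + 40*p^2 + 27*p + 6)/(p^4 - 6*p^3 + 7*p^2 + 6*p + 1)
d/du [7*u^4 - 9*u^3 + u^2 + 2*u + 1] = 28*u^3 - 27*u^2 + 2*u + 2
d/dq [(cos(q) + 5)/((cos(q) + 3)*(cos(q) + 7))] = (cos(q)^2 + 10*cos(q) + 29)*sin(q)/((cos(q) + 3)^2*(cos(q) + 7)^2)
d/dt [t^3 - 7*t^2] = t*(3*t - 14)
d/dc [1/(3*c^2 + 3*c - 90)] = (-2*c - 1)/(3*(c^2 + c - 30)^2)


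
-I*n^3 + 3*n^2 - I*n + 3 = (n - I)*(n + 3*I)*(-I*n + 1)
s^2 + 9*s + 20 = (s + 4)*(s + 5)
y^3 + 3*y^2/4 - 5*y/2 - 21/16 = (y - 3/2)*(y + 1/2)*(y + 7/4)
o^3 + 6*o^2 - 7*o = o*(o - 1)*(o + 7)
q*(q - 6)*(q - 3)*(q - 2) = q^4 - 11*q^3 + 36*q^2 - 36*q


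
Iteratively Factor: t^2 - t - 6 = (t + 2)*(t - 3)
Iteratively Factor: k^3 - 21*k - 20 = (k + 4)*(k^2 - 4*k - 5) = (k + 1)*(k + 4)*(k - 5)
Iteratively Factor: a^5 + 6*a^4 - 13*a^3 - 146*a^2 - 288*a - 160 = (a + 1)*(a^4 + 5*a^3 - 18*a^2 - 128*a - 160) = (a + 1)*(a + 4)*(a^3 + a^2 - 22*a - 40) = (a + 1)*(a + 2)*(a + 4)*(a^2 - a - 20) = (a + 1)*(a + 2)*(a + 4)^2*(a - 5)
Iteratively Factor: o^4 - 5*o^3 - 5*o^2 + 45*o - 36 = (o - 4)*(o^3 - o^2 - 9*o + 9) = (o - 4)*(o - 3)*(o^2 + 2*o - 3) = (o - 4)*(o - 3)*(o - 1)*(o + 3)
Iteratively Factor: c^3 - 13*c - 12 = (c + 1)*(c^2 - c - 12) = (c + 1)*(c + 3)*(c - 4)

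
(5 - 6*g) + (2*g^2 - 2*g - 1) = 2*g^2 - 8*g + 4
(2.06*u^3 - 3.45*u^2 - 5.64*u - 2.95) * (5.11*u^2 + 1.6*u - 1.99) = 10.5266*u^5 - 14.3335*u^4 - 38.4398*u^3 - 17.233*u^2 + 6.5036*u + 5.8705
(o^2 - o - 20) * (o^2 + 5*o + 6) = o^4 + 4*o^3 - 19*o^2 - 106*o - 120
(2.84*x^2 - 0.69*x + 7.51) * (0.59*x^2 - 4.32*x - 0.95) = 1.6756*x^4 - 12.6759*x^3 + 4.7137*x^2 - 31.7877*x - 7.1345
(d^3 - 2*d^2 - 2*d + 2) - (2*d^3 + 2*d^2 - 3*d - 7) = -d^3 - 4*d^2 + d + 9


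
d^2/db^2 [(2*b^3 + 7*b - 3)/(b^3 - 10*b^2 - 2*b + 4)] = 2*(20*b^6 + 33*b^5 - 276*b^4 + 1042*b^3 - 1098*b^2 + 792*b - 76)/(b^9 - 30*b^8 + 294*b^7 - 868*b^6 - 828*b^5 + 1032*b^4 + 520*b^3 - 432*b^2 - 96*b + 64)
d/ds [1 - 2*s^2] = -4*s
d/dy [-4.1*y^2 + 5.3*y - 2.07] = 5.3 - 8.2*y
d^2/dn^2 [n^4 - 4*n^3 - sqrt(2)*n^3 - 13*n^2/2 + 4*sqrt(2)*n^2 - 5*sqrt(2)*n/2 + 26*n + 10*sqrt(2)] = 12*n^2 - 24*n - 6*sqrt(2)*n - 13 + 8*sqrt(2)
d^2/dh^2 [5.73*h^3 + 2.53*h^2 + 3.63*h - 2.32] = 34.38*h + 5.06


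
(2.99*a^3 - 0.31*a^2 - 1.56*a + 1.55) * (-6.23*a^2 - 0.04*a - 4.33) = -18.6277*a^5 + 1.8117*a^4 - 3.2155*a^3 - 8.2518*a^2 + 6.6928*a - 6.7115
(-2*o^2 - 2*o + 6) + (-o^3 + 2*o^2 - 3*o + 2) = -o^3 - 5*o + 8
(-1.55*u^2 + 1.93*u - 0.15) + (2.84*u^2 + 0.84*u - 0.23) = 1.29*u^2 + 2.77*u - 0.38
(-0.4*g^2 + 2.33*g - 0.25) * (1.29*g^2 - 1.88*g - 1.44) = -0.516*g^4 + 3.7577*g^3 - 4.1269*g^2 - 2.8852*g + 0.36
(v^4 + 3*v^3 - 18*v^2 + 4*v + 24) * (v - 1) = v^5 + 2*v^4 - 21*v^3 + 22*v^2 + 20*v - 24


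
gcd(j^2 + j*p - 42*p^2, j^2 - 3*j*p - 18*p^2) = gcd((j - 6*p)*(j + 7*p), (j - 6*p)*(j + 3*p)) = -j + 6*p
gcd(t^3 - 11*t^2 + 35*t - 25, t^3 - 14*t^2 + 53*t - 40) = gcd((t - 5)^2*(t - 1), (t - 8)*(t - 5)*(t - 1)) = t^2 - 6*t + 5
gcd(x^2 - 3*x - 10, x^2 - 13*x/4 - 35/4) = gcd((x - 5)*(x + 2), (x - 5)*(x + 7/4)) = x - 5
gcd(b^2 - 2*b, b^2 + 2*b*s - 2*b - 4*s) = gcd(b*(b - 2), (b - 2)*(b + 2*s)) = b - 2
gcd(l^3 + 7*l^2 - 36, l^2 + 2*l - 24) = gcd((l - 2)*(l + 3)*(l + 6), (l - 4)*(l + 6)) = l + 6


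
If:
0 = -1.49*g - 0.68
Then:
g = -0.46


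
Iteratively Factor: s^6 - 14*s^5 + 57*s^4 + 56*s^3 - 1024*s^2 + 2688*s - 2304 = (s - 3)*(s^5 - 11*s^4 + 24*s^3 + 128*s^2 - 640*s + 768) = (s - 4)*(s - 3)*(s^4 - 7*s^3 - 4*s^2 + 112*s - 192) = (s - 4)*(s - 3)*(s + 4)*(s^3 - 11*s^2 + 40*s - 48) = (s - 4)^2*(s - 3)*(s + 4)*(s^2 - 7*s + 12) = (s - 4)^3*(s - 3)*(s + 4)*(s - 3)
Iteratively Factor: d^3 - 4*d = (d + 2)*(d^2 - 2*d) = d*(d + 2)*(d - 2)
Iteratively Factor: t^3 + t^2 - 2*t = (t - 1)*(t^2 + 2*t) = (t - 1)*(t + 2)*(t)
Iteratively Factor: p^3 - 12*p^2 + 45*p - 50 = (p - 5)*(p^2 - 7*p + 10) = (p - 5)^2*(p - 2)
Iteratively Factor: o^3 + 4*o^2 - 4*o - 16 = (o - 2)*(o^2 + 6*o + 8) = (o - 2)*(o + 2)*(o + 4)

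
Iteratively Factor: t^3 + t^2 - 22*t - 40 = (t + 2)*(t^2 - t - 20) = (t - 5)*(t + 2)*(t + 4)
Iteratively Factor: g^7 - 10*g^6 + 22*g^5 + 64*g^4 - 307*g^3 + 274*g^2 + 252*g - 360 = (g - 2)*(g^6 - 8*g^5 + 6*g^4 + 76*g^3 - 155*g^2 - 36*g + 180) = (g - 2)*(g + 1)*(g^5 - 9*g^4 + 15*g^3 + 61*g^2 - 216*g + 180) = (g - 2)^2*(g + 1)*(g^4 - 7*g^3 + g^2 + 63*g - 90) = (g - 5)*(g - 2)^2*(g + 1)*(g^3 - 2*g^2 - 9*g + 18) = (g - 5)*(g - 2)^3*(g + 1)*(g^2 - 9) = (g - 5)*(g - 3)*(g - 2)^3*(g + 1)*(g + 3)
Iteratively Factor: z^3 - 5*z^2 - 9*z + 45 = (z - 5)*(z^2 - 9) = (z - 5)*(z - 3)*(z + 3)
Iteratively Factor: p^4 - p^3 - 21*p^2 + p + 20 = (p - 1)*(p^3 - 21*p - 20) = (p - 1)*(p + 4)*(p^2 - 4*p - 5) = (p - 1)*(p + 1)*(p + 4)*(p - 5)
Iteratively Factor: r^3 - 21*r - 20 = (r + 1)*(r^2 - r - 20) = (r + 1)*(r + 4)*(r - 5)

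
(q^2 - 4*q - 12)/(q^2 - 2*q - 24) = (q + 2)/(q + 4)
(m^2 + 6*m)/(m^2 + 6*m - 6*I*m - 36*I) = m/(m - 6*I)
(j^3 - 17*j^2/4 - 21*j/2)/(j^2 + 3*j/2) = (4*j^2 - 17*j - 42)/(2*(2*j + 3))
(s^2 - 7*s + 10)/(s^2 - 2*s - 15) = (s - 2)/(s + 3)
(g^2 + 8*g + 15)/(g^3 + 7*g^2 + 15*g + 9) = (g + 5)/(g^2 + 4*g + 3)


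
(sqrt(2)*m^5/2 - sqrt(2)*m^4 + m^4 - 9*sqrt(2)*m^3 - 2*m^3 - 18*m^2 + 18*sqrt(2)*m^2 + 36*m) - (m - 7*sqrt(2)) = sqrt(2)*m^5/2 - sqrt(2)*m^4 + m^4 - 9*sqrt(2)*m^3 - 2*m^3 - 18*m^2 + 18*sqrt(2)*m^2 + 35*m + 7*sqrt(2)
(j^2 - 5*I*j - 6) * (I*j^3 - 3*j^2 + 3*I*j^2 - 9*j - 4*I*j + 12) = I*j^5 + 2*j^4 + 3*I*j^4 + 6*j^3 + 5*I*j^3 + 10*j^2 + 27*I*j^2 + 54*j - 36*I*j - 72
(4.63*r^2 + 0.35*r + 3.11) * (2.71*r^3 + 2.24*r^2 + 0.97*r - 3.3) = 12.5473*r^5 + 11.3197*r^4 + 13.7032*r^3 - 7.9731*r^2 + 1.8617*r - 10.263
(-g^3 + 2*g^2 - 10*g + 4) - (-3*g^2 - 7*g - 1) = -g^3 + 5*g^2 - 3*g + 5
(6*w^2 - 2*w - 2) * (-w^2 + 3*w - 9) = -6*w^4 + 20*w^3 - 58*w^2 + 12*w + 18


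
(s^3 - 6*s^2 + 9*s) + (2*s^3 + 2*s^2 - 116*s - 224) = 3*s^3 - 4*s^2 - 107*s - 224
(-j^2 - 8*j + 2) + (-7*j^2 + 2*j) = -8*j^2 - 6*j + 2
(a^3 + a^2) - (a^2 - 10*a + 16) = a^3 + 10*a - 16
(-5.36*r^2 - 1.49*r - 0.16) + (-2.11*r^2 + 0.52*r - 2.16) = -7.47*r^2 - 0.97*r - 2.32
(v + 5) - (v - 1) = 6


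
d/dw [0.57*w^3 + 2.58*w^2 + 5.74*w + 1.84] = 1.71*w^2 + 5.16*w + 5.74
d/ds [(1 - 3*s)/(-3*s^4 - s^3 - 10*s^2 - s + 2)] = (9*s^4 + 3*s^3 + 30*s^2 + 3*s - (3*s - 1)*(12*s^3 + 3*s^2 + 20*s + 1) - 6)/(3*s^4 + s^3 + 10*s^2 + s - 2)^2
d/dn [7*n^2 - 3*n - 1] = 14*n - 3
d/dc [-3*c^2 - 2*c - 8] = -6*c - 2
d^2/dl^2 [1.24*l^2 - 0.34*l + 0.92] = 2.48000000000000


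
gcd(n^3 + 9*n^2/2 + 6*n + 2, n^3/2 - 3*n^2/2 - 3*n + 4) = n + 2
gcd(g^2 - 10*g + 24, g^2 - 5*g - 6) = g - 6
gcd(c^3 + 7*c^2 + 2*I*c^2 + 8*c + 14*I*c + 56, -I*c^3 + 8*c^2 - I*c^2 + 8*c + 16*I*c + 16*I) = c + 4*I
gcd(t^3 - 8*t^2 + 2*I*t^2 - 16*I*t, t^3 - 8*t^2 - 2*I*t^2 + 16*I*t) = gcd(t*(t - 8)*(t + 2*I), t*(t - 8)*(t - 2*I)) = t^2 - 8*t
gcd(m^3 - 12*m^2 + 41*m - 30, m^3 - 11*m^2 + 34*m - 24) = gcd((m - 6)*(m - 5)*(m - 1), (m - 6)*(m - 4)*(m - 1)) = m^2 - 7*m + 6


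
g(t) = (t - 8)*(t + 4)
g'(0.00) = -4.00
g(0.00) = -32.00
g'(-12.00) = -28.00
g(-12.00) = 160.00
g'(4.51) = 5.02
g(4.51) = -29.70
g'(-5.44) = -14.88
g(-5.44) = 19.35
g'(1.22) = -1.56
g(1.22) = -35.39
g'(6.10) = 8.20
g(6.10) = -19.19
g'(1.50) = -1.00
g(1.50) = -35.75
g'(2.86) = 1.72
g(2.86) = -35.26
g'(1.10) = -1.80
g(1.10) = -35.19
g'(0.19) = -3.62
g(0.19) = -32.72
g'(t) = 2*t - 4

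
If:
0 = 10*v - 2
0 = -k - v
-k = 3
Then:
No Solution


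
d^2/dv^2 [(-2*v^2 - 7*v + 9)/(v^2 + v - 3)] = 2*(-5*v^3 + 9*v^2 - 36*v - 3)/(v^6 + 3*v^5 - 6*v^4 - 17*v^3 + 18*v^2 + 27*v - 27)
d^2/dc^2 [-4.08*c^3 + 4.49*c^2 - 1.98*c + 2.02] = 8.98 - 24.48*c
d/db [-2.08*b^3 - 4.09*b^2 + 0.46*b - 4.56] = -6.24*b^2 - 8.18*b + 0.46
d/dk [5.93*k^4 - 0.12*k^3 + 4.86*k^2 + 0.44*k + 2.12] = 23.72*k^3 - 0.36*k^2 + 9.72*k + 0.44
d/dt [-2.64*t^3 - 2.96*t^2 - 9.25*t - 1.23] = -7.92*t^2 - 5.92*t - 9.25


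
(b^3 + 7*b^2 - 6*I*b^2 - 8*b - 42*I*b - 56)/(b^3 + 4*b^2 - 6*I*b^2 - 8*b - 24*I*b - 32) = (b + 7)/(b + 4)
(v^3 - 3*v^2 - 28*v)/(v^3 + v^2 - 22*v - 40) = v*(v - 7)/(v^2 - 3*v - 10)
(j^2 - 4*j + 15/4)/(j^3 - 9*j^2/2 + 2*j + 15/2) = (j - 3/2)/(j^2 - 2*j - 3)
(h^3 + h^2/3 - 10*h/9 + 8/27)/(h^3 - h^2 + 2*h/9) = (h + 4/3)/h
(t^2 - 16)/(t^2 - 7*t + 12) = (t + 4)/(t - 3)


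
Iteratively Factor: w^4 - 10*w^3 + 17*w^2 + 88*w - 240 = (w - 5)*(w^3 - 5*w^2 - 8*w + 48) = (w - 5)*(w + 3)*(w^2 - 8*w + 16) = (w - 5)*(w - 4)*(w + 3)*(w - 4)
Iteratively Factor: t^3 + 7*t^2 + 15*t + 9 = (t + 3)*(t^2 + 4*t + 3) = (t + 1)*(t + 3)*(t + 3)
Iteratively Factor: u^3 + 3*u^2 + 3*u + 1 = (u + 1)*(u^2 + 2*u + 1) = (u + 1)^2*(u + 1)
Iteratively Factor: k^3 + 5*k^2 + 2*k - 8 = (k - 1)*(k^2 + 6*k + 8) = (k - 1)*(k + 4)*(k + 2)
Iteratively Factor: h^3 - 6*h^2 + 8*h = (h - 2)*(h^2 - 4*h) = h*(h - 2)*(h - 4)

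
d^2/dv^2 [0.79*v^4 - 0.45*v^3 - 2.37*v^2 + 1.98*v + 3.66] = 9.48*v^2 - 2.7*v - 4.74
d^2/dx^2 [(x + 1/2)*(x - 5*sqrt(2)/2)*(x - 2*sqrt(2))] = 6*x - 9*sqrt(2) + 1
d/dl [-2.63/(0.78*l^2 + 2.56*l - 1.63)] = (4.1028*l + 6.7328)/(0.78*l^2 + 2.56*l - 1.63)^2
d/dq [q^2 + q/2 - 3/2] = 2*q + 1/2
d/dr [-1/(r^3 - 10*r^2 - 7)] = r*(3*r - 20)/(-r^3 + 10*r^2 + 7)^2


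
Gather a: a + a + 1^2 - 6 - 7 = 2*a - 12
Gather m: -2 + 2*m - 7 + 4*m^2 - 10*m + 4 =4*m^2 - 8*m - 5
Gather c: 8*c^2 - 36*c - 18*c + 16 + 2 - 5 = 8*c^2 - 54*c + 13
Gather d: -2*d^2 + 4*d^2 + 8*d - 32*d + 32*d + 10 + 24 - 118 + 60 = 2*d^2 + 8*d - 24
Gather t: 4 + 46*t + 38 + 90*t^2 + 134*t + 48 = 90*t^2 + 180*t + 90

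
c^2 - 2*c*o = c*(c - 2*o)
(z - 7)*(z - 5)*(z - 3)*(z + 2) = z^4 - 13*z^3 + 41*z^2 + 37*z - 210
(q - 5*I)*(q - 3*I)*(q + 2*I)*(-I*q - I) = -I*q^4 - 6*q^3 - I*q^3 - 6*q^2 - I*q^2 - 30*q - I*q - 30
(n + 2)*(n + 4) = n^2 + 6*n + 8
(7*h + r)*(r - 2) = 7*h*r - 14*h + r^2 - 2*r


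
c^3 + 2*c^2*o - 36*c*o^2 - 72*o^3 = (c - 6*o)*(c + 2*o)*(c + 6*o)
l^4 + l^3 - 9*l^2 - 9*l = l*(l - 3)*(l + 1)*(l + 3)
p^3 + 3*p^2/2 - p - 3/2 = (p - 1)*(p + 1)*(p + 3/2)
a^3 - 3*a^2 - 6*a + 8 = (a - 4)*(a - 1)*(a + 2)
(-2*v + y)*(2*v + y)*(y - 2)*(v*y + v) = -4*v^3*y^2 + 4*v^3*y + 8*v^3 + v*y^4 - v*y^3 - 2*v*y^2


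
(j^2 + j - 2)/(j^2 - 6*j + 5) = (j + 2)/(j - 5)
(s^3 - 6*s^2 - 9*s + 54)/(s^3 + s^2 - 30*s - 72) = (s - 3)/(s + 4)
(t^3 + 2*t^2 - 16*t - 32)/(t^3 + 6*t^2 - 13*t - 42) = (t^2 - 16)/(t^2 + 4*t - 21)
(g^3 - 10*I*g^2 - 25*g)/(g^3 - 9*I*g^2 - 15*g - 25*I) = g/(g + I)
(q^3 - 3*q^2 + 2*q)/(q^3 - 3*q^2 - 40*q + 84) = q*(q - 1)/(q^2 - q - 42)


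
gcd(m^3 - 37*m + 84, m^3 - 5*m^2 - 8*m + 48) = m - 4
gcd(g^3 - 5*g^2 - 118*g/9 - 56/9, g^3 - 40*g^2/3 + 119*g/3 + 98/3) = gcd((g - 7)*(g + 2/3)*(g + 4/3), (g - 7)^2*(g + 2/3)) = g^2 - 19*g/3 - 14/3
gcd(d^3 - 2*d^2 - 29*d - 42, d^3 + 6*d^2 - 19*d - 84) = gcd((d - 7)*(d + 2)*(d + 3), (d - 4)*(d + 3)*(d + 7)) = d + 3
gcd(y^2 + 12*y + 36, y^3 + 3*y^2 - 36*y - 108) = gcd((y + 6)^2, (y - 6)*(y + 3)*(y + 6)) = y + 6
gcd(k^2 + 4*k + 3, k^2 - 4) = 1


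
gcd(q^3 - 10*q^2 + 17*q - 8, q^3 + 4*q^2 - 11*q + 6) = q^2 - 2*q + 1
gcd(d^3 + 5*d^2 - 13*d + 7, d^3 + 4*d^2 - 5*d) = d - 1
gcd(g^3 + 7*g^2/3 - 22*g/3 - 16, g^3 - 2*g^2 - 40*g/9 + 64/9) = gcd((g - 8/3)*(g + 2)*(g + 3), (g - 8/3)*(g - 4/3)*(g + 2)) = g^2 - 2*g/3 - 16/3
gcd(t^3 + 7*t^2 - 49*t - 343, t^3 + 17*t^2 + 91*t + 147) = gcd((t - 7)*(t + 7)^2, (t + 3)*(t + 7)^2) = t^2 + 14*t + 49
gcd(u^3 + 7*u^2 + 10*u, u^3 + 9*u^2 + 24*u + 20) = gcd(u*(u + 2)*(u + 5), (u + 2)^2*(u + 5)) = u^2 + 7*u + 10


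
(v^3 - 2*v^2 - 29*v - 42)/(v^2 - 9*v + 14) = (v^2 + 5*v + 6)/(v - 2)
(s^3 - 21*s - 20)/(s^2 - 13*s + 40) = (s^2 + 5*s + 4)/(s - 8)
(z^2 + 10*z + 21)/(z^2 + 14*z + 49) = (z + 3)/(z + 7)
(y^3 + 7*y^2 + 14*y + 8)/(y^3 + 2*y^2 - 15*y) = (y^3 + 7*y^2 + 14*y + 8)/(y*(y^2 + 2*y - 15))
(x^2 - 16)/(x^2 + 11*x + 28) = (x - 4)/(x + 7)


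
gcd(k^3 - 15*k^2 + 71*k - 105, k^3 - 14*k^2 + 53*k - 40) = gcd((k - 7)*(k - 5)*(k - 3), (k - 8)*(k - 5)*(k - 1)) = k - 5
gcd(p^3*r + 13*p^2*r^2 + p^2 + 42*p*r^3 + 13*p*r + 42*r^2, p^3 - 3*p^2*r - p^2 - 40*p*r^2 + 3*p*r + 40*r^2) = 1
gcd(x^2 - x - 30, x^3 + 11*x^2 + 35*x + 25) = x + 5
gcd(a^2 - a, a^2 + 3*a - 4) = a - 1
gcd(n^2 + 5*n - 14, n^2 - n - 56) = n + 7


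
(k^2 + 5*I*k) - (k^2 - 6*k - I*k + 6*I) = 6*k + 6*I*k - 6*I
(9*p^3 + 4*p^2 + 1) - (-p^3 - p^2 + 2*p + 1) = 10*p^3 + 5*p^2 - 2*p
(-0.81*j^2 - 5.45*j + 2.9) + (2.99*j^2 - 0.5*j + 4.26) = 2.18*j^2 - 5.95*j + 7.16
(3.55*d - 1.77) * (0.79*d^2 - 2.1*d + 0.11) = 2.8045*d^3 - 8.8533*d^2 + 4.1075*d - 0.1947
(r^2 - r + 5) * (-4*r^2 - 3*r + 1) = -4*r^4 + r^3 - 16*r^2 - 16*r + 5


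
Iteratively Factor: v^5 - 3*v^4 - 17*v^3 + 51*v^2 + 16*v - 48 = (v + 1)*(v^4 - 4*v^3 - 13*v^2 + 64*v - 48) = (v + 1)*(v + 4)*(v^3 - 8*v^2 + 19*v - 12) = (v - 3)*(v + 1)*(v + 4)*(v^2 - 5*v + 4) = (v - 4)*(v - 3)*(v + 1)*(v + 4)*(v - 1)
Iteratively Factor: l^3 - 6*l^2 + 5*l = (l - 5)*(l^2 - l) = l*(l - 5)*(l - 1)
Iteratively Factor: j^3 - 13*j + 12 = (j + 4)*(j^2 - 4*j + 3) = (j - 3)*(j + 4)*(j - 1)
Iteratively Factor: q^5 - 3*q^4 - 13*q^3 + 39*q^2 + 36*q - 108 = (q - 2)*(q^4 - q^3 - 15*q^2 + 9*q + 54) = (q - 3)*(q - 2)*(q^3 + 2*q^2 - 9*q - 18) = (q - 3)^2*(q - 2)*(q^2 + 5*q + 6) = (q - 3)^2*(q - 2)*(q + 2)*(q + 3)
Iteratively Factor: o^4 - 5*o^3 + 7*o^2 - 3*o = (o)*(o^3 - 5*o^2 + 7*o - 3) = o*(o - 3)*(o^2 - 2*o + 1) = o*(o - 3)*(o - 1)*(o - 1)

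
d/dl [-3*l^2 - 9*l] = -6*l - 9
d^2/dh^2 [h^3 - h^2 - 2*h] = 6*h - 2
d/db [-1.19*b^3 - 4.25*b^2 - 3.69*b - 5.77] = -3.57*b^2 - 8.5*b - 3.69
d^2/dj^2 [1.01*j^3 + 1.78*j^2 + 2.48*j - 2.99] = 6.06*j + 3.56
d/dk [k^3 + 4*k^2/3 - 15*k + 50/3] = 3*k^2 + 8*k/3 - 15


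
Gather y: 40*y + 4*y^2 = 4*y^2 + 40*y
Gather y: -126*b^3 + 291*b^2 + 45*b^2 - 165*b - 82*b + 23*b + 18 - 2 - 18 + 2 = -126*b^3 + 336*b^2 - 224*b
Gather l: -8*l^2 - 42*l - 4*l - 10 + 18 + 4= -8*l^2 - 46*l + 12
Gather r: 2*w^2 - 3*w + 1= 2*w^2 - 3*w + 1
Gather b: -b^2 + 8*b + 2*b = -b^2 + 10*b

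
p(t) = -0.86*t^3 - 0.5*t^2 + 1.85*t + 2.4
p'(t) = -2.58*t^2 - 1.0*t + 1.85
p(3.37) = -29.96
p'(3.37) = -30.82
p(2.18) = -4.85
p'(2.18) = -12.59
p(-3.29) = 21.53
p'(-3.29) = -22.79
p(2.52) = -9.88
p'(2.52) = -17.05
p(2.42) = -8.24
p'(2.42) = -15.68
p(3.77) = -43.81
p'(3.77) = -38.59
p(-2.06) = 3.99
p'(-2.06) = -7.04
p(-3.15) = 18.49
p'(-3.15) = -20.60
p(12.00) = -1533.48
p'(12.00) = -381.67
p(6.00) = -190.26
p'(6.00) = -97.03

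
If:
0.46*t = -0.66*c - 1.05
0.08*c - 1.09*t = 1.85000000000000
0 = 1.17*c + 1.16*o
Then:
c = -0.39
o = 0.39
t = -1.73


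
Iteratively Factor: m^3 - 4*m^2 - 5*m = (m)*(m^2 - 4*m - 5) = m*(m + 1)*(m - 5)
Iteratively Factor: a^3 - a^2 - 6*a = (a + 2)*(a^2 - 3*a) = a*(a + 2)*(a - 3)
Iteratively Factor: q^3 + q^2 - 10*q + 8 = (q + 4)*(q^2 - 3*q + 2) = (q - 2)*(q + 4)*(q - 1)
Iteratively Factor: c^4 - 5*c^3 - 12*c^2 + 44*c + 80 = (c - 5)*(c^3 - 12*c - 16) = (c - 5)*(c + 2)*(c^2 - 2*c - 8) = (c - 5)*(c - 4)*(c + 2)*(c + 2)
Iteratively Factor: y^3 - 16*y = (y)*(y^2 - 16) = y*(y - 4)*(y + 4)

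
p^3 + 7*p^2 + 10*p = p*(p + 2)*(p + 5)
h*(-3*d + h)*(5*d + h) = -15*d^2*h + 2*d*h^2 + h^3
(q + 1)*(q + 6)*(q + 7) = q^3 + 14*q^2 + 55*q + 42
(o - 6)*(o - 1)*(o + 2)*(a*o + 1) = a*o^4 - 5*a*o^3 - 8*a*o^2 + 12*a*o + o^3 - 5*o^2 - 8*o + 12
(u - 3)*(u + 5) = u^2 + 2*u - 15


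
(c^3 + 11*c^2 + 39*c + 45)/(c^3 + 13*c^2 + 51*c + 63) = (c + 5)/(c + 7)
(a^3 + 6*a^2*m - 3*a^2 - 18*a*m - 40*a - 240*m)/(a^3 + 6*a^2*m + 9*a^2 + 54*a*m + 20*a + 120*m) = (a - 8)/(a + 4)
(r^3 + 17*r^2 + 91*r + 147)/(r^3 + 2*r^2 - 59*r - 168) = (r + 7)/(r - 8)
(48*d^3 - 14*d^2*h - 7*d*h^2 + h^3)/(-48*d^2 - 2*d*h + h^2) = (-6*d^2 + d*h + h^2)/(6*d + h)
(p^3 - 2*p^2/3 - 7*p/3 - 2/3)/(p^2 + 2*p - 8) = (3*p^2 + 4*p + 1)/(3*(p + 4))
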